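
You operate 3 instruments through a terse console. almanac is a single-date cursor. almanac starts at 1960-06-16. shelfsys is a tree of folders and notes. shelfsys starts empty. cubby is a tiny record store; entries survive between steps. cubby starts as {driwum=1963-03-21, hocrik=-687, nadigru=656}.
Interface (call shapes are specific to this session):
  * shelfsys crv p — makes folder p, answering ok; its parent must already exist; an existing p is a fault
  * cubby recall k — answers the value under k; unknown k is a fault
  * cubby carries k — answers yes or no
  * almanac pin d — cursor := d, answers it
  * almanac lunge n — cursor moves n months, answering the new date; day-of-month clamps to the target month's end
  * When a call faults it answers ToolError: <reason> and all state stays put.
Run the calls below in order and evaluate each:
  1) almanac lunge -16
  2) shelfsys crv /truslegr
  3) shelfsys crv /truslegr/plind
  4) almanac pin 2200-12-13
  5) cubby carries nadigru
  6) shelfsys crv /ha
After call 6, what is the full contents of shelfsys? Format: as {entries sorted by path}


$ almanac lunge -16
[out] 1959-02-16
$ shelfsys crv /truslegr
[out] ok
$ shelfsys crv /truslegr/plind
[out] ok
$ almanac pin 2200-12-13
[out] 2200-12-13
$ cubby carries nadigru
[out] yes
$ shelfsys crv /ha
[out] ok

Answer: {ha/, truslegr/, truslegr/plind/}


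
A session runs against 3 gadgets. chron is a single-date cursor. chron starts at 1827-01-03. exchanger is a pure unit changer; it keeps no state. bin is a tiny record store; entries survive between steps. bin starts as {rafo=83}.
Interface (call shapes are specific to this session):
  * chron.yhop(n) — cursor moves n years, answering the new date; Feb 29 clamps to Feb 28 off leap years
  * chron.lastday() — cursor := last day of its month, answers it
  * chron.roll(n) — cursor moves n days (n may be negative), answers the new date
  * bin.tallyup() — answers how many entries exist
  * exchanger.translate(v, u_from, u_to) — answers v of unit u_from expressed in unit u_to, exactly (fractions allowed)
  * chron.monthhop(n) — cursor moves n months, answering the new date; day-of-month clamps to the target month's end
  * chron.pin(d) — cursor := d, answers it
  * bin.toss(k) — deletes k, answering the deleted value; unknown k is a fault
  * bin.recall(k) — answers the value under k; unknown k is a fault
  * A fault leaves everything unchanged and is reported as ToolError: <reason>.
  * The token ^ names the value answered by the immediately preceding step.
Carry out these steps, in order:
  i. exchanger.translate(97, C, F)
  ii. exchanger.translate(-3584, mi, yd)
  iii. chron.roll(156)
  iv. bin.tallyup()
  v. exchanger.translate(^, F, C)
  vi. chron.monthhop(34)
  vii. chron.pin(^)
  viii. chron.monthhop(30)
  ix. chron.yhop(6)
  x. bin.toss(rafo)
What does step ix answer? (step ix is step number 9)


Answer: 1838-10-08

Derivation:
$ translate 97 C F
[out] 1033/5
$ translate -3584 mi yd
[out] -6307840
$ roll 156
[out] 1827-06-08
$ tallyup
[out] 1
$ translate ^ F C
[out] -155/9
$ monthhop 34
[out] 1830-04-08
$ pin ^
[out] 1830-04-08
$ monthhop 30
[out] 1832-10-08
$ yhop 6
[out] 1838-10-08
$ toss rafo
[out] 83


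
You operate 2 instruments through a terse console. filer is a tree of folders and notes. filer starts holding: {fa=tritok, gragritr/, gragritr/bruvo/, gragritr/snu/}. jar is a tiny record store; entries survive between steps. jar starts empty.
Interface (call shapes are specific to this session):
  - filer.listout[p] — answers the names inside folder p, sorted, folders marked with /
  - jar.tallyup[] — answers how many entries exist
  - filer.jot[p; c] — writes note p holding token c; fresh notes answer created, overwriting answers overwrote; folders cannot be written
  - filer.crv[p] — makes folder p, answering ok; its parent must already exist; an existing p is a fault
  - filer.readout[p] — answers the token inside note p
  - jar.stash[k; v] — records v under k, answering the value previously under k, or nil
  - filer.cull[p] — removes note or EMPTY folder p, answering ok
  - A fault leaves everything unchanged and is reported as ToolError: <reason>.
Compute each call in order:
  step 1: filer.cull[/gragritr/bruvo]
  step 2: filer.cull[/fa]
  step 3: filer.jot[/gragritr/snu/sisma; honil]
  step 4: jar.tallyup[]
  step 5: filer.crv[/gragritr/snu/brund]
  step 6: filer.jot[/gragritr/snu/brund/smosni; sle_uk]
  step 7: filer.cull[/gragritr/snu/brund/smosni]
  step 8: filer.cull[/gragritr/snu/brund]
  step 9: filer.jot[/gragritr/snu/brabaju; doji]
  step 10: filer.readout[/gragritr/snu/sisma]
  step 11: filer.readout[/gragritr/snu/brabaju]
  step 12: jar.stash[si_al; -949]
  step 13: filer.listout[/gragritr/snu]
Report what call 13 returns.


Next I call filer.cull passing p: /gragritr/bruvo, and see ok.
Using filer.cull passing p: /fa, and get ok.
Invoking filer.jot passing p: /gragritr/snu/sisma, c: honil, — result: created.
I use jar.tallyup, — result: 0.
I try filer.crv passing p: /gragritr/snu/brund: ok.
I invoke filer.jot passing p: /gragritr/snu/brund/smosni, c: sle_uk, — result: created.
Calling filer.cull passing p: /gragritr/snu/brund/smosni, and get ok.
Calling filer.cull passing p: /gragritr/snu/brund, and observe ok.
Invoking filer.jot passing p: /gragritr/snu/brabaju, c: doji, giving created.
Using filer.readout passing p: /gragritr/snu/sisma, which returns honil.
Using filer.readout passing p: /gragritr/snu/brabaju, and see doji.
Invoking jar.stash passing k: si_al, v: -949, and see nil.
Then filer.listout passing p: /gragritr/snu, giving [brabaju, sisma].

Answer: [brabaju, sisma]


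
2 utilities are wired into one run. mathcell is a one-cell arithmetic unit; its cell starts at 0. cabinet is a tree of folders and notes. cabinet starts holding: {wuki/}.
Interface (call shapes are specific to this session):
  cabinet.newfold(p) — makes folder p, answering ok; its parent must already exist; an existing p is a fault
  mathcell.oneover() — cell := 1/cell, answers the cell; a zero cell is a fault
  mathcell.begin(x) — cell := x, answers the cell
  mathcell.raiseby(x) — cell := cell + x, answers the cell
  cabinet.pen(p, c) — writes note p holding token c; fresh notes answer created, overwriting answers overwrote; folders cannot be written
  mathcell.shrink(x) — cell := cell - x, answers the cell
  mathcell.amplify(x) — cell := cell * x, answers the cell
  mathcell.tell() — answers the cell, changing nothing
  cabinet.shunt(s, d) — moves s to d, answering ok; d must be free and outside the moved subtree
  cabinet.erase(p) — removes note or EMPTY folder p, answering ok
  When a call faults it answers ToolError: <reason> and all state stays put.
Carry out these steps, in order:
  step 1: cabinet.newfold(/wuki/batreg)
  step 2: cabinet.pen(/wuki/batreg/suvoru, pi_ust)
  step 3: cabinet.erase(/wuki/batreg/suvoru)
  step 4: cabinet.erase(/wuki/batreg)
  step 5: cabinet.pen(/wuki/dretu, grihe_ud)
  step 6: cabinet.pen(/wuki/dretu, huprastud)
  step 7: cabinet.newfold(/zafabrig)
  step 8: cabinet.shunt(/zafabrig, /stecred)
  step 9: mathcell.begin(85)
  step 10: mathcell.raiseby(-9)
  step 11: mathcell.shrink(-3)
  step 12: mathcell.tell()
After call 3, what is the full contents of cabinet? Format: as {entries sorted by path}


Step: cabinet.newfold[p→/wuki/batreg]
Result: ok
Step: cabinet.pen[p→/wuki/batreg/suvoru; c→pi_ust]
Result: created
Step: cabinet.erase[p→/wuki/batreg/suvoru]
Result: ok
Step: cabinet.erase[p→/wuki/batreg]
Result: ok
Step: cabinet.pen[p→/wuki/dretu; c→grihe_ud]
Result: created
Step: cabinet.pen[p→/wuki/dretu; c→huprastud]
Result: overwrote
Step: cabinet.newfold[p→/zafabrig]
Result: ok
Step: cabinet.shunt[s→/zafabrig; d→/stecred]
Result: ok
Step: mathcell.begin[x→85]
Result: 85
Step: mathcell.raiseby[x→-9]
Result: 76
Step: mathcell.shrink[x→-3]
Result: 79
Step: mathcell.tell[]
Result: 79

Answer: {wuki/, wuki/batreg/}


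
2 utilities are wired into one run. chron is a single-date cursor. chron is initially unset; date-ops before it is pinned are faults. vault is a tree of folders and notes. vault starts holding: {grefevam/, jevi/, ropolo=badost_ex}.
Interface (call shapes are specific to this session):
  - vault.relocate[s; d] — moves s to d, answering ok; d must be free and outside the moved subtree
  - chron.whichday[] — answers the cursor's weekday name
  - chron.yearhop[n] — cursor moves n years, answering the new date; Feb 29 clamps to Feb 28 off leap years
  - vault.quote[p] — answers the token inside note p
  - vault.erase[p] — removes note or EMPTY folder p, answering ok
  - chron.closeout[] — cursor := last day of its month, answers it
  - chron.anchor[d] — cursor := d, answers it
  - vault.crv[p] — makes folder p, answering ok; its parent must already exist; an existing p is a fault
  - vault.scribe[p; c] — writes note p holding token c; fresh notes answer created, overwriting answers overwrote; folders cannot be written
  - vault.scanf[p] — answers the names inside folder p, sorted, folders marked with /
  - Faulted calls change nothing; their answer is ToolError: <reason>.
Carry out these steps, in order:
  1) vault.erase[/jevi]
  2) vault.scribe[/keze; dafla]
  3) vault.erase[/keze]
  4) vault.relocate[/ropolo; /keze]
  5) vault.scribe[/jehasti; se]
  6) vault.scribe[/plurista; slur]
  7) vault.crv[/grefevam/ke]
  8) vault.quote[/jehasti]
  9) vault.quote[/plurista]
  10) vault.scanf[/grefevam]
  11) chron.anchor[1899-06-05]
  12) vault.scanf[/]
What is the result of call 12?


>> erase(p→/jevi)
<< ok
>> scribe(p→/keze, c→dafla)
<< created
>> erase(p→/keze)
<< ok
>> relocate(s→/ropolo, d→/keze)
<< ok
>> scribe(p→/jehasti, c→se)
<< created
>> scribe(p→/plurista, c→slur)
<< created
>> crv(p→/grefevam/ke)
<< ok
>> quote(p→/jehasti)
<< se
>> quote(p→/plurista)
<< slur
>> scanf(p→/grefevam)
<< [ke/]
>> anchor(d→1899-06-05)
<< 1899-06-05
>> scanf(p→/)
<< [grefevam/, jehasti, keze, plurista]

Answer: [grefevam/, jehasti, keze, plurista]


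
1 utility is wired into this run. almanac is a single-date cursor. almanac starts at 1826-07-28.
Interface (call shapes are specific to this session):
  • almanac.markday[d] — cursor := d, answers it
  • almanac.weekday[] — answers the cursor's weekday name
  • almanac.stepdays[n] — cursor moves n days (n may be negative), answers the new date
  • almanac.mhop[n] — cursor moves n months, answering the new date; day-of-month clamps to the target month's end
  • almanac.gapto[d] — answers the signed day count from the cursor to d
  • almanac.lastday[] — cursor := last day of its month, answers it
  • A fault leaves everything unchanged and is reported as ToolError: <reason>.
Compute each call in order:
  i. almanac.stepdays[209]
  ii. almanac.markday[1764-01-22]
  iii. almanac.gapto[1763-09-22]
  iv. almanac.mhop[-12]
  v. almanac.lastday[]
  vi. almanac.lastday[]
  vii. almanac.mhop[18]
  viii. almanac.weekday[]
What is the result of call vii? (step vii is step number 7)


→ almanac.stepdays(209)
← 1827-02-22
→ almanac.markday(1764-01-22)
← 1764-01-22
→ almanac.gapto(1763-09-22)
← -122
→ almanac.mhop(-12)
← 1763-01-22
→ almanac.lastday()
← 1763-01-31
→ almanac.lastday()
← 1763-01-31
→ almanac.mhop(18)
← 1764-07-31
→ almanac.weekday()
← Tuesday

Answer: 1764-07-31


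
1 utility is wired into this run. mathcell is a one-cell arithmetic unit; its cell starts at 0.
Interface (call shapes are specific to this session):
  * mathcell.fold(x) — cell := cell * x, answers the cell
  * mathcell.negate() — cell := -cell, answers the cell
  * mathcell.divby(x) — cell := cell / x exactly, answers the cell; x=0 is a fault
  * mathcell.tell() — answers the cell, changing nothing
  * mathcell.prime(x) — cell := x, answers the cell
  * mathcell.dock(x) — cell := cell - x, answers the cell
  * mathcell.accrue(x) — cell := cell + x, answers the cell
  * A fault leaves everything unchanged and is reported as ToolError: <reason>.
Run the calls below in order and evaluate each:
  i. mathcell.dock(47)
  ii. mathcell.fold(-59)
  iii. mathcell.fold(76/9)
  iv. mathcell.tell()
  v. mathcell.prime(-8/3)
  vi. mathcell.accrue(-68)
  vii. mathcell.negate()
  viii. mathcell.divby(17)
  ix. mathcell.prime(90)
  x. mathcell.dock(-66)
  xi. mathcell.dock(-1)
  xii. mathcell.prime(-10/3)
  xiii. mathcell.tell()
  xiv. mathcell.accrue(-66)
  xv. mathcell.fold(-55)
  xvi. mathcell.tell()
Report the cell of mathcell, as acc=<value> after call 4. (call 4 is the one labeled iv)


Answer: acc=210748/9

Derivation:
-- mathcell.dock(x→47) : -47
-- mathcell.fold(x→-59) : 2773
-- mathcell.fold(x→76/9) : 210748/9
-- mathcell.tell() : 210748/9
-- mathcell.prime(x→-8/3) : -8/3
-- mathcell.accrue(x→-68) : -212/3
-- mathcell.negate() : 212/3
-- mathcell.divby(x→17) : 212/51
-- mathcell.prime(x→90) : 90
-- mathcell.dock(x→-66) : 156
-- mathcell.dock(x→-1) : 157
-- mathcell.prime(x→-10/3) : -10/3
-- mathcell.tell() : -10/3
-- mathcell.accrue(x→-66) : -208/3
-- mathcell.fold(x→-55) : 11440/3
-- mathcell.tell() : 11440/3


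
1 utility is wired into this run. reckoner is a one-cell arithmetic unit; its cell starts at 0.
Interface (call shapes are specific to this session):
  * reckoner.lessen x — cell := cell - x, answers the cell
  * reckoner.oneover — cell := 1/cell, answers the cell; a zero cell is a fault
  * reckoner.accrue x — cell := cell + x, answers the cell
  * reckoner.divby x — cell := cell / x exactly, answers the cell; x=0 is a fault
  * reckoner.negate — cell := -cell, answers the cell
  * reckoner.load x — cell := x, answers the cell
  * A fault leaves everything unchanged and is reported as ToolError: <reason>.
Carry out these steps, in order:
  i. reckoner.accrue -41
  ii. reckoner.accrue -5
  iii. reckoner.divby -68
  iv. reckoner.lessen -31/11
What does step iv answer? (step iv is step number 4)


I run reckoner.accrue with -41, and observe -41.
I try reckoner.accrue with -5, — result: -46.
I try reckoner.divby with -68, and get 23/34.
I run reckoner.lessen with -31/11, yielding 1307/374.

Answer: 1307/374


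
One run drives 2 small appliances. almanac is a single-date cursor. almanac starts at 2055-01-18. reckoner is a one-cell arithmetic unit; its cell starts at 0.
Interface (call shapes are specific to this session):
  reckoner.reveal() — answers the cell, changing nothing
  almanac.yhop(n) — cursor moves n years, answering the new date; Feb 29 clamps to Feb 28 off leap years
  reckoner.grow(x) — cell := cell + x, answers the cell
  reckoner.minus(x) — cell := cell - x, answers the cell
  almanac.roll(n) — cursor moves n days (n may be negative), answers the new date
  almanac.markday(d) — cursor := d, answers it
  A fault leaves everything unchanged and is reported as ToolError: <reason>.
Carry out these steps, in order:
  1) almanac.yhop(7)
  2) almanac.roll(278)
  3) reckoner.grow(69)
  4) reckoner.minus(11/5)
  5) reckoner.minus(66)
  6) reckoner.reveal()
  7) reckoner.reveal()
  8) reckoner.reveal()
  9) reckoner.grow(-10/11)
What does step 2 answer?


>> yhop(n: 7)
<< 2062-01-18
>> roll(n: 278)
<< 2062-10-23
>> grow(x: 69)
<< 69
>> minus(x: 11/5)
<< 334/5
>> minus(x: 66)
<< 4/5
>> reveal()
<< 4/5
>> reveal()
<< 4/5
>> reveal()
<< 4/5
>> grow(x: -10/11)
<< -6/55

Answer: 2062-10-23


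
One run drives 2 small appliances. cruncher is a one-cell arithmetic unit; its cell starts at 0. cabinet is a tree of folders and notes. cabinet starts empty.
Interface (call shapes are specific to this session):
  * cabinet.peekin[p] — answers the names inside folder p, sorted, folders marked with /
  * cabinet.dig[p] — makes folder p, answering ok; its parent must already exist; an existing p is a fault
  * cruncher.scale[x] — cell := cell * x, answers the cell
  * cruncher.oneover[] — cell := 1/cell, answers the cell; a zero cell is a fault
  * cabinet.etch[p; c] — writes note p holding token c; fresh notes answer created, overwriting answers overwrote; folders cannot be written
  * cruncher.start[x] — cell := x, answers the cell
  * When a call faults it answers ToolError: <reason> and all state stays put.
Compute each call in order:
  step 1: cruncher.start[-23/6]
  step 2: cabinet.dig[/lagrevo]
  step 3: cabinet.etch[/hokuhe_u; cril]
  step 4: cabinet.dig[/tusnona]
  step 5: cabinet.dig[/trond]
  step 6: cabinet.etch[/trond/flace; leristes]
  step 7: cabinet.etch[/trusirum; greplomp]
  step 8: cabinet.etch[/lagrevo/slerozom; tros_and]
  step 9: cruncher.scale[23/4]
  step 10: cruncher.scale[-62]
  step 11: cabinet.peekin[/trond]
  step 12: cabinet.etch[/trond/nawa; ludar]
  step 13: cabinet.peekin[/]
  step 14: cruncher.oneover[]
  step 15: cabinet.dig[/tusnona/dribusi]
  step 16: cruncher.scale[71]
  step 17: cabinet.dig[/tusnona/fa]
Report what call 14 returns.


Answer: 12/16399

Derivation:
Step: cruncher.start[x→-23/6]
Result: -23/6
Step: cabinet.dig[p→/lagrevo]
Result: ok
Step: cabinet.etch[p→/hokuhe_u; c→cril]
Result: created
Step: cabinet.dig[p→/tusnona]
Result: ok
Step: cabinet.dig[p→/trond]
Result: ok
Step: cabinet.etch[p→/trond/flace; c→leristes]
Result: created
Step: cabinet.etch[p→/trusirum; c→greplomp]
Result: created
Step: cabinet.etch[p→/lagrevo/slerozom; c→tros_and]
Result: created
Step: cruncher.scale[x→23/4]
Result: -529/24
Step: cruncher.scale[x→-62]
Result: 16399/12
Step: cabinet.peekin[p→/trond]
Result: [flace]
Step: cabinet.etch[p→/trond/nawa; c→ludar]
Result: created
Step: cabinet.peekin[p→/]
Result: [hokuhe_u, lagrevo/, trond/, trusirum, tusnona/]
Step: cruncher.oneover[]
Result: 12/16399
Step: cabinet.dig[p→/tusnona/dribusi]
Result: ok
Step: cruncher.scale[x→71]
Result: 852/16399
Step: cabinet.dig[p→/tusnona/fa]
Result: ok


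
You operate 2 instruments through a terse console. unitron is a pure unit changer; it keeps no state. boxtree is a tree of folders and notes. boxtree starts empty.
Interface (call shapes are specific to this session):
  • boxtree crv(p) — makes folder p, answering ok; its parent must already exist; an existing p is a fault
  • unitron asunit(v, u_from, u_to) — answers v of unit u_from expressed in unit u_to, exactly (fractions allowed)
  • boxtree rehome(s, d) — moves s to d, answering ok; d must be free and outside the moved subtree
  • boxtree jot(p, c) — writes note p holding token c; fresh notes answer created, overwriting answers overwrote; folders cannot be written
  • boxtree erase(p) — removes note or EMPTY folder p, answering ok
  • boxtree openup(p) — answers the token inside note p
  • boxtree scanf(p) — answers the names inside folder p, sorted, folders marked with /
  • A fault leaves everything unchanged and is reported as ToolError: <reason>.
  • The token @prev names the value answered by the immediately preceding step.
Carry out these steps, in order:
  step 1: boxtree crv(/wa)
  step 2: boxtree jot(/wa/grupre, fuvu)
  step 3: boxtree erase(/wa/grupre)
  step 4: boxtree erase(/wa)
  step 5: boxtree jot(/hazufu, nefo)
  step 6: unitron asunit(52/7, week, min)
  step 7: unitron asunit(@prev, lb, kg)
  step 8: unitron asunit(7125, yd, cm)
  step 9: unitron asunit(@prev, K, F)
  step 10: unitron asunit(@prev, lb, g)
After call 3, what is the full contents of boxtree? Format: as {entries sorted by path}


~$ boxtree crv p='/wa'
= ok
~$ boxtree jot p='/wa/grupre' c='fuvu'
= created
~$ boxtree erase p='/wa/grupre'
= ok
~$ boxtree erase p='/wa'
= ok
~$ boxtree jot p='/hazufu' c='nefo'
= created
~$ unitron asunit v='52/7' u_from='week' u_to='min'
= 74880
~$ unitron asunit v='@prev' u_from='lb' u_to='kg'
= 5307030729/156250
~$ unitron asunit v='7125' u_from='yd' u_to='cm'
= 651510
~$ unitron asunit v='@prev' u_from='K' u_to='F'
= 117225833/100
~$ unitron asunit v='@prev' u_from='lb' u_to='g'
= 5317274341569421/10000000

Answer: {wa/}


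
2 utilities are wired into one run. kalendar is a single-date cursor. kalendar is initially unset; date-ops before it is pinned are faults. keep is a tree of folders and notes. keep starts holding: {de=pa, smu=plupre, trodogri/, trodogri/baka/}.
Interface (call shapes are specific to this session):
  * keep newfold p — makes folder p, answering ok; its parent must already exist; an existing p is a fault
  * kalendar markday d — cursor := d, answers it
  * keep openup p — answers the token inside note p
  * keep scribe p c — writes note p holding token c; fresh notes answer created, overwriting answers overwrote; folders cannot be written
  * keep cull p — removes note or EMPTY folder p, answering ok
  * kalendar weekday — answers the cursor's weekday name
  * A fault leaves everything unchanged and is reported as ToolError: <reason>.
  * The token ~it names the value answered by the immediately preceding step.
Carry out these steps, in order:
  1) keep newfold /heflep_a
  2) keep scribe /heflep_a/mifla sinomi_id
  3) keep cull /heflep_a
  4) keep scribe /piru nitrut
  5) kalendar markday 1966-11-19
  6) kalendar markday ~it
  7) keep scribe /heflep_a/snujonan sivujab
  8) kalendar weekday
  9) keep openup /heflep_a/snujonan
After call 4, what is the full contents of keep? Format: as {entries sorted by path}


Answer: {de=pa, heflep_a/, heflep_a/mifla=sinomi_id, piru=nitrut, smu=plupre, trodogri/, trodogri/baka/}

Derivation:
% 1. keep newfold(/heflep_a) : ok
% 2. keep scribe(/heflep_a/mifla, sinomi_id) : created
% 3. keep cull(/heflep_a) : ToolError: not empty
% 4. keep scribe(/piru, nitrut) : created
% 5. kalendar markday(1966-11-19) : 1966-11-19
% 6. kalendar markday(~it) : 1966-11-19
% 7. keep scribe(/heflep_a/snujonan, sivujab) : created
% 8. kalendar weekday() : Saturday
% 9. keep openup(/heflep_a/snujonan) : sivujab


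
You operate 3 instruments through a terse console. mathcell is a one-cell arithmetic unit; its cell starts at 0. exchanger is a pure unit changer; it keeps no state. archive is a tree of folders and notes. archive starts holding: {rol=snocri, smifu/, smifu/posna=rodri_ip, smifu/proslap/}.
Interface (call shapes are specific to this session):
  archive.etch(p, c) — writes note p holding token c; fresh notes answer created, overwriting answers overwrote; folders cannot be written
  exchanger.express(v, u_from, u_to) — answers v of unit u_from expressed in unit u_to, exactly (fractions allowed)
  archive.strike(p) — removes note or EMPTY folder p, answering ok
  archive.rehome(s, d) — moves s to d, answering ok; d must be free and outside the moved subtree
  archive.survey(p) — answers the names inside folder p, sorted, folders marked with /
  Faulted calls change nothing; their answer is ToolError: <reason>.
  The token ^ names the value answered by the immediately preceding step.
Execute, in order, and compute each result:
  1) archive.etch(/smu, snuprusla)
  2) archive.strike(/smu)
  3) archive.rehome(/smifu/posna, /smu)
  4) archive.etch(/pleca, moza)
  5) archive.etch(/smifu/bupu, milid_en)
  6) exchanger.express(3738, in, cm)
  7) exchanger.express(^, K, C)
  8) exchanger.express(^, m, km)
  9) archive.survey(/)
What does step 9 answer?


// 1. archive.etch(/smu, snuprusla) => created
// 2. archive.strike(/smu) => ok
// 3. archive.rehome(/smifu/posna, /smu) => ok
// 4. archive.etch(/pleca, moza) => created
// 5. archive.etch(/smifu/bupu, milid_en) => created
// 6. exchanger.express(3738, in, cm) => 237363/25
// 7. exchanger.express(^, K, C) => 922137/100
// 8. exchanger.express(^, m, km) => 922137/100000
// 9. archive.survey(/) => [pleca, rol, smifu/, smu]

Answer: [pleca, rol, smifu/, smu]


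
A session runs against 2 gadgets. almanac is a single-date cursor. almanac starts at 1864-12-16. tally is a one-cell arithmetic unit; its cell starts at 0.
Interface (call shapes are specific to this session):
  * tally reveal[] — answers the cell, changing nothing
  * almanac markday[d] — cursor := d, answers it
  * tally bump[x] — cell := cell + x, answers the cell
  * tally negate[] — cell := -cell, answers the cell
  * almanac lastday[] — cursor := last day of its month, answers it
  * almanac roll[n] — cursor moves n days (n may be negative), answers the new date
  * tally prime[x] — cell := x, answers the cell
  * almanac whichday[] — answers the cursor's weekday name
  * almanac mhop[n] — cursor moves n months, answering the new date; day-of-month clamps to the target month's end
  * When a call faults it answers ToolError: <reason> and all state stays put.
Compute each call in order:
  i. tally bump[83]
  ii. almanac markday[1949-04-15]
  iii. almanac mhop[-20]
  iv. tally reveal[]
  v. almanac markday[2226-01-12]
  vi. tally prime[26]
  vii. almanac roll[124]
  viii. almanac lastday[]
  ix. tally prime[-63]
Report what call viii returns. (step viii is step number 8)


Answer: 2226-05-31

Derivation:
[in] tally bump x: 83
= 83
[in] almanac markday d: 1949-04-15
= 1949-04-15
[in] almanac mhop n: -20
= 1947-08-15
[in] tally reveal
= 83
[in] almanac markday d: 2226-01-12
= 2226-01-12
[in] tally prime x: 26
= 26
[in] almanac roll n: 124
= 2226-05-16
[in] almanac lastday
= 2226-05-31
[in] tally prime x: -63
= -63


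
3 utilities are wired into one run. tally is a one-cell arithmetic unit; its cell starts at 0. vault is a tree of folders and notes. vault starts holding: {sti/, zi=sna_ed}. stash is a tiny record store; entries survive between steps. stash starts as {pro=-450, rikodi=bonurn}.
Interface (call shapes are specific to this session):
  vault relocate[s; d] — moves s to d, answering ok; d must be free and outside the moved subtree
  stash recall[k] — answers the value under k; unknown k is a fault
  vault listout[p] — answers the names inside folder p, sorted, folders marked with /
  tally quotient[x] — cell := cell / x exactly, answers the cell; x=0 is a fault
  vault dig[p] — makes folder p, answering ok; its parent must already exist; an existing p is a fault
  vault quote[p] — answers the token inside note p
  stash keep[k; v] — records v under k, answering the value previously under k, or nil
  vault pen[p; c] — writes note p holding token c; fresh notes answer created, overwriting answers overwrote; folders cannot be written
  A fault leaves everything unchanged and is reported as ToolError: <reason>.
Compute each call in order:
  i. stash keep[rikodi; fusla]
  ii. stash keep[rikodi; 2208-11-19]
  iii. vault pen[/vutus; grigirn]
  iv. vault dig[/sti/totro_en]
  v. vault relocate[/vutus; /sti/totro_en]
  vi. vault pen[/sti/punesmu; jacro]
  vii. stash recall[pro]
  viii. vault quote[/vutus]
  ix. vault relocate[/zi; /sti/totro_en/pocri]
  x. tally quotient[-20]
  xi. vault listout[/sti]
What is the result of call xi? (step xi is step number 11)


CALL stash keep[k=rikodi; v=fusla]
RET  bonurn
CALL stash keep[k=rikodi; v=2208-11-19]
RET  fusla
CALL vault pen[p=/vutus; c=grigirn]
RET  created
CALL vault dig[p=/sti/totro_en]
RET  ok
CALL vault relocate[s=/vutus; d=/sti/totro_en]
RET  ToolError: exists
CALL vault pen[p=/sti/punesmu; c=jacro]
RET  created
CALL stash recall[k=pro]
RET  -450
CALL vault quote[p=/vutus]
RET  grigirn
CALL vault relocate[s=/zi; d=/sti/totro_en/pocri]
RET  ok
CALL tally quotient[x=-20]
RET  0
CALL vault listout[p=/sti]
RET  [punesmu, totro_en/]

Answer: [punesmu, totro_en/]


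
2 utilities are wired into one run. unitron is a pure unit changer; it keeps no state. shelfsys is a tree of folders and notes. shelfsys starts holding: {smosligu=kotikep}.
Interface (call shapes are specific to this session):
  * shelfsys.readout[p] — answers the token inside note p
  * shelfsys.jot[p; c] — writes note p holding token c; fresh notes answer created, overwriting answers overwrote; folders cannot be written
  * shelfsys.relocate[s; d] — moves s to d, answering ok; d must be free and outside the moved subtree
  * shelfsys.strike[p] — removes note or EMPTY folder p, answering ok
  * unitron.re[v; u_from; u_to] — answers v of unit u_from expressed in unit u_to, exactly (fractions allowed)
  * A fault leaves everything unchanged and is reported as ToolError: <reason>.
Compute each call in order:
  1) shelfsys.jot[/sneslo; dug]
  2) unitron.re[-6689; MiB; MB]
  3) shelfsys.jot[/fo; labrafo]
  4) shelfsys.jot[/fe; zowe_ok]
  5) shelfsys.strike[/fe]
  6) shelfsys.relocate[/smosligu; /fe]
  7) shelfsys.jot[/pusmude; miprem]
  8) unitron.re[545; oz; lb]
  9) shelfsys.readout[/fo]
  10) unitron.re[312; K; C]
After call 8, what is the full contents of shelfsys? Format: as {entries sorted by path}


Answer: {fe=kotikep, fo=labrafo, pusmude=miprem, sneslo=dug}

Derivation:
% shelfsys.jot p→/sneslo c→dug
:: created
% unitron.re v→-6689 u_from→MiB u_to→MB
:: -109592576/15625
% shelfsys.jot p→/fo c→labrafo
:: created
% shelfsys.jot p→/fe c→zowe_ok
:: created
% shelfsys.strike p→/fe
:: ok
% shelfsys.relocate s→/smosligu d→/fe
:: ok
% shelfsys.jot p→/pusmude c→miprem
:: created
% unitron.re v→545 u_from→oz u_to→lb
:: 545/16
% shelfsys.readout p→/fo
:: labrafo
% unitron.re v→312 u_from→K u_to→C
:: 777/20


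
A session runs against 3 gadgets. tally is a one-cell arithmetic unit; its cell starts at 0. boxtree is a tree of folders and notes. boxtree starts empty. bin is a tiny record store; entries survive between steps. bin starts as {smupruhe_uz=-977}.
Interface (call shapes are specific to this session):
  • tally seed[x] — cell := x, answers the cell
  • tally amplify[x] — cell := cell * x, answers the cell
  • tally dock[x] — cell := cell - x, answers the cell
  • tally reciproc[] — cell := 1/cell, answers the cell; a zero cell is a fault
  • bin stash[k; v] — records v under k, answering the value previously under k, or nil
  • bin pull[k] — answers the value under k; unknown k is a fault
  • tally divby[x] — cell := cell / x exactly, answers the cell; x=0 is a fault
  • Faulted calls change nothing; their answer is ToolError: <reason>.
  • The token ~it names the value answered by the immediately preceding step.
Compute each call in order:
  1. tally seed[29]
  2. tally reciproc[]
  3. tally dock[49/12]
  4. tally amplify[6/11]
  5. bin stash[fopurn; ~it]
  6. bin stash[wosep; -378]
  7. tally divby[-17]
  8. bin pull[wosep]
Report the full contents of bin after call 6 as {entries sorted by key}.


·→ tally seed(29)
·← 29
·→ tally reciproc()
·← 1/29
·→ tally dock(49/12)
·← -1409/348
·→ tally amplify(6/11)
·← -1409/638
·→ bin stash(fopurn, ~it)
·← nil
·→ bin stash(wosep, -378)
·← nil
·→ tally divby(-17)
·← 1409/10846
·→ bin pull(wosep)
·← -378

Answer: {fopurn=-1409/638, smupruhe_uz=-977, wosep=-378}


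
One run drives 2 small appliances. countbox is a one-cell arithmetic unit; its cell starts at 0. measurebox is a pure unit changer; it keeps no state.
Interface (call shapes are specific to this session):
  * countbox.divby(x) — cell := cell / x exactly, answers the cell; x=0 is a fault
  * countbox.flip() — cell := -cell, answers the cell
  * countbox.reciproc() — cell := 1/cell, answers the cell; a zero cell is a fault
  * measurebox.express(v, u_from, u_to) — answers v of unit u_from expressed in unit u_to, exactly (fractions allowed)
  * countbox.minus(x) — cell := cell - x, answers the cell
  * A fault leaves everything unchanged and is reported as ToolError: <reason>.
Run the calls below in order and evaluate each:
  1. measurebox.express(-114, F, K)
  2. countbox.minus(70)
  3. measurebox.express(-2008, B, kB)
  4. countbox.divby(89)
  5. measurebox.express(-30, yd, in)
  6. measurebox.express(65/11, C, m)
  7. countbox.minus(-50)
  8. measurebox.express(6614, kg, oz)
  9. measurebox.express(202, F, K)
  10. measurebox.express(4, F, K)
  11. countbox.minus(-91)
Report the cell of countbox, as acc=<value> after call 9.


I call measurebox.express passing -114, F, K, and get 34567/180.
I invoke countbox.minus passing 70, yielding -70.
Invoking measurebox.express passing -2008, B, kB, — result: -251/125.
Calling countbox.divby passing 89, giving -70/89.
Calling measurebox.express passing -30, yd, in, giving -1080.
Now I run measurebox.express passing 65/11, C, m, and see ToolError: incompatible units.
Using countbox.minus passing -50: 4380/89.
I call measurebox.express passing 6614, kg, oz, and observe 10582400000000/45359237.
Using measurebox.express passing 202, F, K, and observe 66167/180.
Calling measurebox.express passing 4, F, K, giving 46367/180.
I use countbox.minus passing -91, and see 12479/89.

Answer: acc=4380/89


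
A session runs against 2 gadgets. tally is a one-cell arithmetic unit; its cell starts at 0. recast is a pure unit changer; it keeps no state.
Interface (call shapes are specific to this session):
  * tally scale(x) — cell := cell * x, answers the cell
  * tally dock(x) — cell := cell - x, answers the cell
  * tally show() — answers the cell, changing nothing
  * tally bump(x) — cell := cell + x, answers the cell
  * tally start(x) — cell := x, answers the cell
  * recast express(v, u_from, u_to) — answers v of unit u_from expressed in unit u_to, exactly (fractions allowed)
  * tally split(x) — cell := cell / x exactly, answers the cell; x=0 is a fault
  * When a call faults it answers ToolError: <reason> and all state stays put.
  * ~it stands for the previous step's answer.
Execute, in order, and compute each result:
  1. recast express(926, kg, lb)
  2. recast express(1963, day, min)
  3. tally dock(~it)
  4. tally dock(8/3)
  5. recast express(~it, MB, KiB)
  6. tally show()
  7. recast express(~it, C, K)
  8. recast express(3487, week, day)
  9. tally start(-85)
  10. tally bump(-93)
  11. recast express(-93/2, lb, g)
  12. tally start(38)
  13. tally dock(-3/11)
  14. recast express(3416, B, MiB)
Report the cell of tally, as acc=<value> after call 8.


! recast express(v=926, u_from=kg, u_to=lb) : 92600000000/45359237
! recast express(v=1963, u_from=day, u_to=min) : 2826720
! tally dock(x=~it) : -2826720
! tally dock(x=8/3) : -8480168/3
! recast express(v=~it, u_from=MB, u_to=KiB) : -16562828125/6
! tally show() : -8480168/3
! recast express(v=~it, u_from=C, u_to=K) : -169586971/60
! recast express(v=3487, u_from=week, u_to=day) : 24409
! tally start(x=-85) : -85
! tally bump(x=-93) : -178
! recast express(v=-93/2, u_from=lb, u_to=g) : -4218409041/200000
! tally start(x=38) : 38
! tally dock(x=-3/11) : 421/11
! recast express(v=3416, u_from=B, u_to=MiB) : 427/131072

Answer: acc=-8480168/3


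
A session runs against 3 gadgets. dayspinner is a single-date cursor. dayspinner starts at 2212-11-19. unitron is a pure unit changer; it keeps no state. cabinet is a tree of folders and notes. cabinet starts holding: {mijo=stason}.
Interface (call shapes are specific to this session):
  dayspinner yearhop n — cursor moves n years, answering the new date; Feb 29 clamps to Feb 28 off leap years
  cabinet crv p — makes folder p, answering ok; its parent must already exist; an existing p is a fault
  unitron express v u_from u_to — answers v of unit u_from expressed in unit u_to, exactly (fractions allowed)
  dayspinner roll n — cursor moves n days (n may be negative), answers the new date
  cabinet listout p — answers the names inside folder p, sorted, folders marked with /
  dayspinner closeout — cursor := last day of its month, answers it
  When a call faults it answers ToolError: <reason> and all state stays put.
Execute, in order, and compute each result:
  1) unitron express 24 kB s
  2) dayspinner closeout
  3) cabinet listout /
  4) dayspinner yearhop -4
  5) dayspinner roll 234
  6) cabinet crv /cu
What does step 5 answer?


# unitron express(v='24', u_from='kB', u_to='s') => ToolError: incompatible units
# dayspinner closeout() => 2212-11-30
# cabinet listout(p='/') => [mijo]
# dayspinner yearhop(n='-4') => 2208-11-30
# dayspinner roll(n='234') => 2209-07-22
# cabinet crv(p='/cu') => ok

Answer: 2209-07-22


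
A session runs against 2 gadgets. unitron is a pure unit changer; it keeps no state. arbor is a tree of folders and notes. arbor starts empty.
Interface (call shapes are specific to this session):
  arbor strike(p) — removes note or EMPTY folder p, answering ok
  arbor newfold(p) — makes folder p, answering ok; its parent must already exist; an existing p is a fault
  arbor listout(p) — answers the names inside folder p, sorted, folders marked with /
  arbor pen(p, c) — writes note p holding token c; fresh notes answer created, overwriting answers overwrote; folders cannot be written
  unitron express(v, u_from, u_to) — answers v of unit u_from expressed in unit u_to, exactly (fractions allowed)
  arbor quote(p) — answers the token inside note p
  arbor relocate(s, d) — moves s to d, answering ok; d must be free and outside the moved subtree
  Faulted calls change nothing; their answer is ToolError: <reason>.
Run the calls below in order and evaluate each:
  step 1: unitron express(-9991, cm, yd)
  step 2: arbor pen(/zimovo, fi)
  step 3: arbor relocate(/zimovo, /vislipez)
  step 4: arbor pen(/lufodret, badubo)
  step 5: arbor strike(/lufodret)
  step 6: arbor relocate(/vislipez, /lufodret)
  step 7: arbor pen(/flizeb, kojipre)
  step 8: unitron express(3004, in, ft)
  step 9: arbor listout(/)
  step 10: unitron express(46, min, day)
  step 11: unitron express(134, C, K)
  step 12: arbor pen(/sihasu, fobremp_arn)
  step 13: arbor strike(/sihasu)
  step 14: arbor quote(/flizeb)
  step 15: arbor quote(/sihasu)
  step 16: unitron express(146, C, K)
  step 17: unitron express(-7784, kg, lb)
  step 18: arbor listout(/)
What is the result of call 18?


Act: unitron express[-9991; cm; yd]
Obs: -249775/2286
Act: arbor pen[/zimovo; fi]
Obs: created
Act: arbor relocate[/zimovo; /vislipez]
Obs: ok
Act: arbor pen[/lufodret; badubo]
Obs: created
Act: arbor strike[/lufodret]
Obs: ok
Act: arbor relocate[/vislipez; /lufodret]
Obs: ok
Act: arbor pen[/flizeb; kojipre]
Obs: created
Act: unitron express[3004; in; ft]
Obs: 751/3
Act: arbor listout[/]
Obs: [flizeb, lufodret]
Act: unitron express[46; min; day]
Obs: 23/720
Act: unitron express[134; C; K]
Obs: 8143/20
Act: arbor pen[/sihasu; fobremp_arn]
Obs: created
Act: arbor strike[/sihasu]
Obs: ok
Act: arbor quote[/flizeb]
Obs: kojipre
Act: arbor quote[/sihasu]
Obs: ToolError: not found
Act: unitron express[146; C; K]
Obs: 8383/20
Act: unitron express[-7784; kg; lb]
Obs: -111200000000/6479891
Act: arbor listout[/]
Obs: [flizeb, lufodret]

Answer: [flizeb, lufodret]


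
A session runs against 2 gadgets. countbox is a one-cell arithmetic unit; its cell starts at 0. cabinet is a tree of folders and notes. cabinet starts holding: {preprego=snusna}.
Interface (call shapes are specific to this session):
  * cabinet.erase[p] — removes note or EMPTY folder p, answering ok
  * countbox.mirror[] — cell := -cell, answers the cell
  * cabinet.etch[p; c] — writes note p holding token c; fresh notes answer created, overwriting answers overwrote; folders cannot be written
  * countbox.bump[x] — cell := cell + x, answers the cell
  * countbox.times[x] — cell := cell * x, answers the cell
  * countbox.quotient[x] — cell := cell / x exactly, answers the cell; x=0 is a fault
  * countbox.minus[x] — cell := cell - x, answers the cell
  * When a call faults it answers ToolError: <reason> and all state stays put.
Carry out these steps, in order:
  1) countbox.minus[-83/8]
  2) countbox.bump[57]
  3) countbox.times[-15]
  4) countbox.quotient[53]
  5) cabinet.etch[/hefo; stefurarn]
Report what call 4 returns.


Answer: -8085/424

Derivation:
Act: minus[x→-83/8]
Obs: 83/8
Act: bump[x→57]
Obs: 539/8
Act: times[x→-15]
Obs: -8085/8
Act: quotient[x→53]
Obs: -8085/424
Act: etch[p→/hefo; c→stefurarn]
Obs: created


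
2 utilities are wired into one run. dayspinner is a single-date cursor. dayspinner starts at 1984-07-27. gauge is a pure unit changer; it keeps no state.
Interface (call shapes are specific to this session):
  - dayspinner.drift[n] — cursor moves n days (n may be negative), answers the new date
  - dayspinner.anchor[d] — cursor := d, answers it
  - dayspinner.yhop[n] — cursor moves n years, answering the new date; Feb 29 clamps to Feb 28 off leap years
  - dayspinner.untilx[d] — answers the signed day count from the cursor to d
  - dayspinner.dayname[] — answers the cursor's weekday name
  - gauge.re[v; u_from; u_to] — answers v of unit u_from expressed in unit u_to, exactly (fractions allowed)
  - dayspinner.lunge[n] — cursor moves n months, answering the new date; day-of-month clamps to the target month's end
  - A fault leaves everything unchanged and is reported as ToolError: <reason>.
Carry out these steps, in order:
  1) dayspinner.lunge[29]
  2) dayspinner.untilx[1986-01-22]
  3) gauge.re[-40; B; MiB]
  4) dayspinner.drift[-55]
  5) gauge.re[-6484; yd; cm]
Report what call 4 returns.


# dayspinner.lunge(n=29) : 1986-12-27
# dayspinner.untilx(d=1986-01-22) : -339
# gauge.re(v=-40, u_from=B, u_to=MiB) : -5/131072
# dayspinner.drift(n=-55) : 1986-11-02
# gauge.re(v=-6484, u_from=yd, u_to=cm) : -14822424/25

Answer: 1986-11-02
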